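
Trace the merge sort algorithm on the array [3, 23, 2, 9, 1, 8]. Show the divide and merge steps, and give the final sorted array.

Merge sort trace:

Split: [3, 23, 2, 9, 1, 8] -> [3, 23, 2] and [9, 1, 8]
  Split: [3, 23, 2] -> [3] and [23, 2]
    Split: [23, 2] -> [23] and [2]
    Merge: [23] + [2] -> [2, 23]
  Merge: [3] + [2, 23] -> [2, 3, 23]
  Split: [9, 1, 8] -> [9] and [1, 8]
    Split: [1, 8] -> [1] and [8]
    Merge: [1] + [8] -> [1, 8]
  Merge: [9] + [1, 8] -> [1, 8, 9]
Merge: [2, 3, 23] + [1, 8, 9] -> [1, 2, 3, 8, 9, 23]

Final sorted array: [1, 2, 3, 8, 9, 23]

The merge sort proceeds by recursively splitting the array and merging sorted halves.
After all merges, the sorted array is [1, 2, 3, 8, 9, 23].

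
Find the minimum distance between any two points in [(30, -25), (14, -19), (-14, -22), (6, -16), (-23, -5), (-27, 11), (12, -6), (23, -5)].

Computing all pairwise distances among 8 points:

d((30, -25), (14, -19)) = 17.088
d((30, -25), (-14, -22)) = 44.1022
d((30, -25), (6, -16)) = 25.632
d((30, -25), (-23, -5)) = 56.648
d((30, -25), (-27, 11)) = 67.4166
d((30, -25), (12, -6)) = 26.1725
d((30, -25), (23, -5)) = 21.1896
d((14, -19), (-14, -22)) = 28.1603
d((14, -19), (6, -16)) = 8.544 <-- minimum
d((14, -19), (-23, -5)) = 39.5601
d((14, -19), (-27, 11)) = 50.8035
d((14, -19), (12, -6)) = 13.1529
d((14, -19), (23, -5)) = 16.6433
d((-14, -22), (6, -16)) = 20.8806
d((-14, -22), (-23, -5)) = 19.2354
d((-14, -22), (-27, 11)) = 35.4683
d((-14, -22), (12, -6)) = 30.5287
d((-14, -22), (23, -5)) = 40.7185
d((6, -16), (-23, -5)) = 31.0161
d((6, -16), (-27, 11)) = 42.638
d((6, -16), (12, -6)) = 11.6619
d((6, -16), (23, -5)) = 20.2485
d((-23, -5), (-27, 11)) = 16.4924
d((-23, -5), (12, -6)) = 35.0143
d((-23, -5), (23, -5)) = 46.0
d((-27, 11), (12, -6)) = 42.5441
d((-27, 11), (23, -5)) = 52.4976
d((12, -6), (23, -5)) = 11.0454

Closest pair: (14, -19) and (6, -16) with distance 8.544

The closest pair is (14, -19) and (6, -16) with Euclidean distance 8.544. For 8 points, brute-force pairwise comparison is shown above. For large n, the divide-and-conquer algorithm (sort by x, recurse on halves, check the dividing strip) achieves O(n log n).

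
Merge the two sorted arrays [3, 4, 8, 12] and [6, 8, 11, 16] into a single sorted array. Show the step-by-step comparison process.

Merging process:

Compare 3 vs 6: take 3 from left. Merged: [3]
Compare 4 vs 6: take 4 from left. Merged: [3, 4]
Compare 8 vs 6: take 6 from right. Merged: [3, 4, 6]
Compare 8 vs 8: take 8 from left. Merged: [3, 4, 6, 8]
Compare 12 vs 8: take 8 from right. Merged: [3, 4, 6, 8, 8]
Compare 12 vs 11: take 11 from right. Merged: [3, 4, 6, 8, 8, 11]
Compare 12 vs 16: take 12 from left. Merged: [3, 4, 6, 8, 8, 11, 12]
Append remaining from right: [16]. Merged: [3, 4, 6, 8, 8, 11, 12, 16]

Final merged array: [3, 4, 6, 8, 8, 11, 12, 16]
Total comparisons: 7

The merged array is [3, 4, 6, 8, 8, 11, 12, 16], requiring 7 comparisons. The merge step runs in O(n) time where n is the total number of elements.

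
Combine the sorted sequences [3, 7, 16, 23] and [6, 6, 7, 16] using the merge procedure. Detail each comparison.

Merging process:

Compare 3 vs 6: take 3 from left. Merged: [3]
Compare 7 vs 6: take 6 from right. Merged: [3, 6]
Compare 7 vs 6: take 6 from right. Merged: [3, 6, 6]
Compare 7 vs 7: take 7 from left. Merged: [3, 6, 6, 7]
Compare 16 vs 7: take 7 from right. Merged: [3, 6, 6, 7, 7]
Compare 16 vs 16: take 16 from left. Merged: [3, 6, 6, 7, 7, 16]
Compare 23 vs 16: take 16 from right. Merged: [3, 6, 6, 7, 7, 16, 16]
Append remaining from left: [23]. Merged: [3, 6, 6, 7, 7, 16, 16, 23]

Final merged array: [3, 6, 6, 7, 7, 16, 16, 23]
Total comparisons: 7

The merged array is [3, 6, 6, 7, 7, 16, 16, 23], requiring 7 comparisons. The merge step runs in O(n) time where n is the total number of elements.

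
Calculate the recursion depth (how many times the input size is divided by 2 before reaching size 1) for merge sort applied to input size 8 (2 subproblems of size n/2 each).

For divide and conquer with division factor 2:

Problem sizes at each level:
Level 0: 8
Level 1: 4
Level 2: 2
Level 3: 1

The root is level 0 and the size-1 base case is level 3 (the tree spans levels 0 through 3, i.e. 4 levels counting the root), so the depth is the number of divisions: log_2(8) = 3

The recursion tree depth is log_2(8) = 3. At each level, the problem size is divided by 2, so it takes 3 divisions to reduce to a base case of size 1. The algorithm makes 2 recursive calls at each level.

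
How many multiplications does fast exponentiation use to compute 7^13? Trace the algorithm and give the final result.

Computing 7^13 by squaring (build up from 7^1; each line after the first costs one multiplication):

7^1 = 7
7^2 = (7^1)^2 = 7^2 = 49
7^3 = 7 * 7^2 = 7 * 49 = 343
7^6 = (7^3)^2 = 343^2 = 117649
7^12 = (7^6)^2 = 117649^2 = 13841287201
7^13 = 7 * 7^12 = 7 * 13841287201 = 96889010407

Result: 96889010407
Multiplications needed: 5 (5 lines after 7^1)

7^13 = 96889010407. Using exponentiation by squaring, this requires 5 multiplications. The key idea: if the exponent is even, square the half-power; if odd, multiply by the base once.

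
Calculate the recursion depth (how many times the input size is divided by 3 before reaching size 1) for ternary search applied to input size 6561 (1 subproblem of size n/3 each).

For divide and conquer with division factor 3:

Problem sizes at each level:
Level 0: 6561
Level 1: 2187
Level 2: 729
Level 3: 243
Level 4: 81
Level 5: 27
Level 6: 9
Level 7: 3
Level 8: 1

The root is level 0 and the size-1 base case is level 8 (the tree spans levels 0 through 8, i.e. 9 levels counting the root), so the depth is the number of divisions: log_3(6561) = 8

The recursion tree depth is log_3(6561) = 8. At each level, the problem size is divided by 3, so it takes 8 divisions to reduce to a base case of size 1. The algorithm makes 1 recursive call at each level.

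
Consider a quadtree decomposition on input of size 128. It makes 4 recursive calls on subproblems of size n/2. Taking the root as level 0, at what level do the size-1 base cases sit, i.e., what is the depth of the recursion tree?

For divide and conquer with division factor 2:

Problem sizes at each level:
Level 0: 128
Level 1: 64
Level 2: 32
Level 3: 16
Level 4: 8
Level 5: 4
Level 6: 2
Level 7: 1

The root is level 0 and the size-1 base case is level 7 (the tree spans levels 0 through 7, i.e. 8 levels counting the root), so the depth is the number of divisions: log_2(128) = 7

The recursion tree depth is log_2(128) = 7. At each level, the problem size is divided by 2, so it takes 7 divisions to reduce to a base case of size 1. The algorithm makes 4 recursive calls at each level.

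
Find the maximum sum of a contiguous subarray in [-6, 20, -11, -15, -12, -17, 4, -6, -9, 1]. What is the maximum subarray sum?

Using Kadane's algorithm on [-6, 20, -11, -15, -12, -17, 4, -6, -9, 1]:

Scanning through the array:
Position 1 (value 20): max_ending_here = 20, max_so_far = 20
Position 2 (value -11): max_ending_here = 9, max_so_far = 20
Position 3 (value -15): max_ending_here = -6, max_so_far = 20
Position 4 (value -12): max_ending_here = -12, max_so_far = 20
Position 5 (value -17): max_ending_here = -17, max_so_far = 20
Position 6 (value 4): max_ending_here = 4, max_so_far = 20
Position 7 (value -6): max_ending_here = -2, max_so_far = 20
Position 8 (value -9): max_ending_here = -9, max_so_far = 20
Position 9 (value 1): max_ending_here = 1, max_so_far = 20

Maximum subarray: [20]
Maximum sum: 20

The maximum subarray is [20] with sum 20. This subarray runs from index 1 to index 1.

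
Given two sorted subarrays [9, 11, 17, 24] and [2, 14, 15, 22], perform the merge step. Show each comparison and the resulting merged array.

Merging process:

Compare 9 vs 2: take 2 from right. Merged: [2]
Compare 9 vs 14: take 9 from left. Merged: [2, 9]
Compare 11 vs 14: take 11 from left. Merged: [2, 9, 11]
Compare 17 vs 14: take 14 from right. Merged: [2, 9, 11, 14]
Compare 17 vs 15: take 15 from right. Merged: [2, 9, 11, 14, 15]
Compare 17 vs 22: take 17 from left. Merged: [2, 9, 11, 14, 15, 17]
Compare 24 vs 22: take 22 from right. Merged: [2, 9, 11, 14, 15, 17, 22]
Append remaining from left: [24]. Merged: [2, 9, 11, 14, 15, 17, 22, 24]

Final merged array: [2, 9, 11, 14, 15, 17, 22, 24]
Total comparisons: 7

The merged array is [2, 9, 11, 14, 15, 17, 22, 24], requiring 7 comparisons. The merge step runs in O(n) time where n is the total number of elements.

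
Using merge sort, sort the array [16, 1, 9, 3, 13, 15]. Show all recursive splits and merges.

Merge sort trace:

Split: [16, 1, 9, 3, 13, 15] -> [16, 1, 9] and [3, 13, 15]
  Split: [16, 1, 9] -> [16] and [1, 9]
    Split: [1, 9] -> [1] and [9]
    Merge: [1] + [9] -> [1, 9]
  Merge: [16] + [1, 9] -> [1, 9, 16]
  Split: [3, 13, 15] -> [3] and [13, 15]
    Split: [13, 15] -> [13] and [15]
    Merge: [13] + [15] -> [13, 15]
  Merge: [3] + [13, 15] -> [3, 13, 15]
Merge: [1, 9, 16] + [3, 13, 15] -> [1, 3, 9, 13, 15, 16]

Final sorted array: [1, 3, 9, 13, 15, 16]

The merge sort proceeds by recursively splitting the array and merging sorted halves.
After all merges, the sorted array is [1, 3, 9, 13, 15, 16].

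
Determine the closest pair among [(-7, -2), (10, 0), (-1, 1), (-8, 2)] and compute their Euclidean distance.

Computing all pairwise distances among 4 points:

d((-7, -2), (10, 0)) = 17.1172
d((-7, -2), (-1, 1)) = 6.7082
d((-7, -2), (-8, 2)) = 4.1231 <-- minimum
d((10, 0), (-1, 1)) = 11.0454
d((10, 0), (-8, 2)) = 18.1108
d((-1, 1), (-8, 2)) = 7.0711

Closest pair: (-7, -2) and (-8, 2) with distance 4.1231

The closest pair is (-7, -2) and (-8, 2) with Euclidean distance 4.1231. For 4 points, brute-force pairwise comparison is shown above. For large n, the divide-and-conquer algorithm (sort by x, recurse on halves, check the dividing strip) achieves O(n log n).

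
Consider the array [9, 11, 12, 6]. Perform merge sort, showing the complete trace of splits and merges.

Merge sort trace:

Split: [9, 11, 12, 6] -> [9, 11] and [12, 6]
  Split: [9, 11] -> [9] and [11]
  Merge: [9] + [11] -> [9, 11]
  Split: [12, 6] -> [12] and [6]
  Merge: [12] + [6] -> [6, 12]
Merge: [9, 11] + [6, 12] -> [6, 9, 11, 12]

Final sorted array: [6, 9, 11, 12]

The merge sort proceeds by recursively splitting the array and merging sorted halves.
After all merges, the sorted array is [6, 9, 11, 12].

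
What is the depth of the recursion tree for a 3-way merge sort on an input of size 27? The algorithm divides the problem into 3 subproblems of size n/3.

For divide and conquer with division factor 3:

Problem sizes at each level:
Level 0: 27
Level 1: 9
Level 2: 3
Level 3: 1

The root is level 0 and the size-1 base case is level 3 (the tree spans levels 0 through 3, i.e. 4 levels counting the root), so the depth is the number of divisions: log_3(27) = 3

The recursion tree depth is log_3(27) = 3. At each level, the problem size is divided by 3, so it takes 3 divisions to reduce to a base case of size 1. The algorithm makes 3 recursive calls at each level.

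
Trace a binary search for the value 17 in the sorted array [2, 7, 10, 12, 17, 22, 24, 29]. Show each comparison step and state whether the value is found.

Binary search for 17 in [2, 7, 10, 12, 17, 22, 24, 29]:

lo=0, hi=7, mid=3, arr[mid]=12 -> 12 < 17, search right half
lo=4, hi=7, mid=5, arr[mid]=22 -> 22 > 17, search left half
lo=4, hi=4, mid=4, arr[mid]=17 -> Found target at index 4!

Binary search finds 17 at index 4 after 3 comparisons. The search repeatedly halves the search space by comparing with the middle element.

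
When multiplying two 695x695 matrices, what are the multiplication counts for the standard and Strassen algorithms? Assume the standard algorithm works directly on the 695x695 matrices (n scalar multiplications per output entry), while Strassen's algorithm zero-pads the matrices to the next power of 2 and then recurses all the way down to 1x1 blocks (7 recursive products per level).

Matrix multiplication for 695x695 matrices:

Strassen's algorithm requires power-of-2 dimensions. Pad 695x695 to 1024x1024 (next power of 2).

Standard algorithm: 695^3 = 335702375 multiplications
Strassen's algorithm: 7^(log2(1024)) = 7^10 = 282475249 multiplications
Savings: 335702375 - 282475249 = 53227126 multiplications

Standard: 335702375 multiplications (695^3). Strassen: 282475249 multiplications (7^10, after padding to 1024x1024). Strassen reduces 8 recursive multiplications to 7 at each level.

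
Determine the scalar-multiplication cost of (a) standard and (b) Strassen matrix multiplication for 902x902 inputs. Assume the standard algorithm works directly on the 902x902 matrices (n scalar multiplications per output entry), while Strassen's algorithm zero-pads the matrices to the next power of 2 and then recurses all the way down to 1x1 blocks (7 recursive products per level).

Matrix multiplication for 902x902 matrices:

Strassen's algorithm requires power-of-2 dimensions. Pad 902x902 to 1024x1024 (next power of 2).

Standard algorithm: 902^3 = 733870808 multiplications
Strassen's algorithm: 7^(log2(1024)) = 7^10 = 282475249 multiplications
Savings: 733870808 - 282475249 = 451395559 multiplications

Standard: 733870808 multiplications (902^3). Strassen: 282475249 multiplications (7^10, after padding to 1024x1024). Strassen reduces 8 recursive multiplications to 7 at each level.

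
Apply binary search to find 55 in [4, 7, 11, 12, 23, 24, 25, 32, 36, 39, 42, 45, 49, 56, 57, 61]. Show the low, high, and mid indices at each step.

Binary search for 55 in [4, 7, 11, 12, 23, 24, 25, 32, 36, 39, 42, 45, 49, 56, 57, 61]:

lo=0, hi=15, mid=7, arr[mid]=32 -> 32 < 55, search right half
lo=8, hi=15, mid=11, arr[mid]=45 -> 45 < 55, search right half
lo=12, hi=15, mid=13, arr[mid]=56 -> 56 > 55, search left half
lo=12, hi=12, mid=12, arr[mid]=49 -> 49 < 55, search right half
lo=13 > hi=12, target 55 not found

Binary search determines that 55 is not in the array after 4 comparisons. The search space was exhausted without finding the target.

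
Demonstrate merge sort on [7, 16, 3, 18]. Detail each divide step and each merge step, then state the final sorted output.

Merge sort trace:

Split: [7, 16, 3, 18] -> [7, 16] and [3, 18]
  Split: [7, 16] -> [7] and [16]
  Merge: [7] + [16] -> [7, 16]
  Split: [3, 18] -> [3] and [18]
  Merge: [3] + [18] -> [3, 18]
Merge: [7, 16] + [3, 18] -> [3, 7, 16, 18]

Final sorted array: [3, 7, 16, 18]

The merge sort proceeds by recursively splitting the array and merging sorted halves.
After all merges, the sorted array is [3, 7, 16, 18].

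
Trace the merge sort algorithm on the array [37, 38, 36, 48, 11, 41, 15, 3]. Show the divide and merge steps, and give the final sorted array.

Merge sort trace:

Split: [37, 38, 36, 48, 11, 41, 15, 3] -> [37, 38, 36, 48] and [11, 41, 15, 3]
  Split: [37, 38, 36, 48] -> [37, 38] and [36, 48]
    Split: [37, 38] -> [37] and [38]
    Merge: [37] + [38] -> [37, 38]
    Split: [36, 48] -> [36] and [48]
    Merge: [36] + [48] -> [36, 48]
  Merge: [37, 38] + [36, 48] -> [36, 37, 38, 48]
  Split: [11, 41, 15, 3] -> [11, 41] and [15, 3]
    Split: [11, 41] -> [11] and [41]
    Merge: [11] + [41] -> [11, 41]
    Split: [15, 3] -> [15] and [3]
    Merge: [15] + [3] -> [3, 15]
  Merge: [11, 41] + [3, 15] -> [3, 11, 15, 41]
Merge: [36, 37, 38, 48] + [3, 11, 15, 41] -> [3, 11, 15, 36, 37, 38, 41, 48]

Final sorted array: [3, 11, 15, 36, 37, 38, 41, 48]

The merge sort proceeds by recursively splitting the array and merging sorted halves.
After all merges, the sorted array is [3, 11, 15, 36, 37, 38, 41, 48].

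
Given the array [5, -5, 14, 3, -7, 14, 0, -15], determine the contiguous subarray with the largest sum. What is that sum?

Using Kadane's algorithm on [5, -5, 14, 3, -7, 14, 0, -15]:

Scanning through the array:
Position 1 (value -5): max_ending_here = 0, max_so_far = 5
Position 2 (value 14): max_ending_here = 14, max_so_far = 14
Position 3 (value 3): max_ending_here = 17, max_so_far = 17
Position 4 (value -7): max_ending_here = 10, max_so_far = 17
Position 5 (value 14): max_ending_here = 24, max_so_far = 24
Position 6 (value 0): max_ending_here = 24, max_so_far = 24
Position 7 (value -15): max_ending_here = 9, max_so_far = 24

Maximum subarray: [5, -5, 14, 3, -7, 14]
Maximum sum: 24

The maximum subarray is [5, -5, 14, 3, -7, 14] with sum 24. This subarray runs from index 0 to index 5.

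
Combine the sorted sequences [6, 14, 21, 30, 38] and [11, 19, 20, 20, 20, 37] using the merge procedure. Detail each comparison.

Merging process:

Compare 6 vs 11: take 6 from left. Merged: [6]
Compare 14 vs 11: take 11 from right. Merged: [6, 11]
Compare 14 vs 19: take 14 from left. Merged: [6, 11, 14]
Compare 21 vs 19: take 19 from right. Merged: [6, 11, 14, 19]
Compare 21 vs 20: take 20 from right. Merged: [6, 11, 14, 19, 20]
Compare 21 vs 20: take 20 from right. Merged: [6, 11, 14, 19, 20, 20]
Compare 21 vs 20: take 20 from right. Merged: [6, 11, 14, 19, 20, 20, 20]
Compare 21 vs 37: take 21 from left. Merged: [6, 11, 14, 19, 20, 20, 20, 21]
Compare 30 vs 37: take 30 from left. Merged: [6, 11, 14, 19, 20, 20, 20, 21, 30]
Compare 38 vs 37: take 37 from right. Merged: [6, 11, 14, 19, 20, 20, 20, 21, 30, 37]
Append remaining from left: [38]. Merged: [6, 11, 14, 19, 20, 20, 20, 21, 30, 37, 38]

Final merged array: [6, 11, 14, 19, 20, 20, 20, 21, 30, 37, 38]
Total comparisons: 10

The merged array is [6, 11, 14, 19, 20, 20, 20, 21, 30, 37, 38], requiring 10 comparisons. The merge step runs in O(n) time where n is the total number of elements.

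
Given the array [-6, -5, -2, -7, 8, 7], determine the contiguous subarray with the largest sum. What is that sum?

Using Kadane's algorithm on [-6, -5, -2, -7, 8, 7]:

Scanning through the array:
Position 1 (value -5): max_ending_here = -5, max_so_far = -5
Position 2 (value -2): max_ending_here = -2, max_so_far = -2
Position 3 (value -7): max_ending_here = -7, max_so_far = -2
Position 4 (value 8): max_ending_here = 8, max_so_far = 8
Position 5 (value 7): max_ending_here = 15, max_so_far = 15

Maximum subarray: [8, 7]
Maximum sum: 15

The maximum subarray is [8, 7] with sum 15. This subarray runs from index 4 to index 5.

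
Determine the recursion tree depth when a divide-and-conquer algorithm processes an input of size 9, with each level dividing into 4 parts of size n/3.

For divide and conquer with division factor 3:

Problem sizes at each level:
Level 0: 9
Level 1: 3
Level 2: 1

The root is level 0 and the size-1 base case is level 2 (the tree spans levels 0 through 2, i.e. 3 levels counting the root), so the depth is the number of divisions: log_3(9) = 2

The recursion tree depth is log_3(9) = 2. At each level, the problem size is divided by 3, so it takes 2 divisions to reduce to a base case of size 1. The algorithm makes 4 recursive calls at each level.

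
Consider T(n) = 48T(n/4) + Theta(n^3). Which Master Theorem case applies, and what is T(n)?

Master Theorem for T(n) = 48T(n/4) + O(n^3):

a = 48, b = 4, c = 3
log_b(a) = log_4(48) = 2.7925

Case 3: c = 3 > log_4(48) = 2.7925
T(n) = O(n^3) = O(n^3)

For T(n) = 48T(n/4) + O(n^3): log_4(48) = 2.7925. This is Case 3 of the Master Theorem (c > log_b(a), work dominated by root), giving O(n^3).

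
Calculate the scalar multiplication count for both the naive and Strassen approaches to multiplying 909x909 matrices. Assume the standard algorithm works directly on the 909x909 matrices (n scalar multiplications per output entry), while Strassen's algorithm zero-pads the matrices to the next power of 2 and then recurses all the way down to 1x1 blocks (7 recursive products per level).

Matrix multiplication for 909x909 matrices:

Strassen's algorithm requires power-of-2 dimensions. Pad 909x909 to 1024x1024 (next power of 2).

Standard algorithm: 909^3 = 751089429 multiplications
Strassen's algorithm: 7^(log2(1024)) = 7^10 = 282475249 multiplications
Savings: 751089429 - 282475249 = 468614180 multiplications

Standard: 751089429 multiplications (909^3). Strassen: 282475249 multiplications (7^10, after padding to 1024x1024). Strassen reduces 8 recursive multiplications to 7 at each level.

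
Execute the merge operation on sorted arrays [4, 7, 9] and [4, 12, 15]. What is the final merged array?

Merging process:

Compare 4 vs 4: take 4 from left. Merged: [4]
Compare 7 vs 4: take 4 from right. Merged: [4, 4]
Compare 7 vs 12: take 7 from left. Merged: [4, 4, 7]
Compare 9 vs 12: take 9 from left. Merged: [4, 4, 7, 9]
Append remaining from right: [12, 15]. Merged: [4, 4, 7, 9, 12, 15]

Final merged array: [4, 4, 7, 9, 12, 15]
Total comparisons: 4

The merged array is [4, 4, 7, 9, 12, 15], requiring 4 comparisons. The merge step runs in O(n) time where n is the total number of elements.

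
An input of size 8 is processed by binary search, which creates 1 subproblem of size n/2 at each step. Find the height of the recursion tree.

For divide and conquer with division factor 2:

Problem sizes at each level:
Level 0: 8
Level 1: 4
Level 2: 2
Level 3: 1

The root is level 0 and the size-1 base case is level 3 (the tree spans levels 0 through 3, i.e. 4 levels counting the root), so the depth is the number of divisions: log_2(8) = 3

The recursion tree depth is log_2(8) = 3. At each level, the problem size is divided by 2, so it takes 3 divisions to reduce to a base case of size 1. The algorithm makes 1 recursive call at each level.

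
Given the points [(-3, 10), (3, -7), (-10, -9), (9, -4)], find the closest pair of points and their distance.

Computing all pairwise distances among 4 points:

d((-3, 10), (3, -7)) = 18.0278
d((-3, 10), (-10, -9)) = 20.2485
d((-3, 10), (9, -4)) = 18.4391
d((3, -7), (-10, -9)) = 13.1529
d((3, -7), (9, -4)) = 6.7082 <-- minimum
d((-10, -9), (9, -4)) = 19.6469

Closest pair: (3, -7) and (9, -4) with distance 6.7082

The closest pair is (3, -7) and (9, -4) with Euclidean distance 6.7082. For 4 points, brute-force pairwise comparison is shown above. For large n, the divide-and-conquer algorithm (sort by x, recurse on halves, check the dividing strip) achieves O(n log n).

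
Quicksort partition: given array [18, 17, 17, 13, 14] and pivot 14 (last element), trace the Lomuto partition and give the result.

Lomuto partition with pivot = 14:

Initial array: [18, 17, 17, 13, 14]

arr[0]=18 > 14: no swap
arr[1]=17 > 14: no swap
arr[2]=17 > 14: no swap
arr[3]=13 <= 14: swap with position 0, array becomes [13, 17, 17, 18, 14]

Place pivot at position 1: [13, 14, 17, 18, 17]
Pivot position: 1

After partitioning with pivot 14, the array becomes [13, 14, 17, 18, 17]. The pivot is placed at index 1. All elements to the left of the pivot are <= 14, and all elements to the right are > 14.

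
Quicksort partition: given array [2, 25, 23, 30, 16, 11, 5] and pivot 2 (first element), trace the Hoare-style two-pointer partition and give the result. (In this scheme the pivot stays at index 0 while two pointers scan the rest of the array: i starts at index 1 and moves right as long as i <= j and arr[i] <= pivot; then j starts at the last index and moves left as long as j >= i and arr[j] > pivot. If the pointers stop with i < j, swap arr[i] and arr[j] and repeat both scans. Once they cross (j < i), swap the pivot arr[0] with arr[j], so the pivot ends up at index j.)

Hoare-style two-pointer partition with pivot = 2:

Initial array: [2, 25, 23, 30, 16, 11, 5]

Pointers start at i = 1, j = 6.
i ends at 1, j ends at 0: the pointers have crossed (j < i), so scanning stops.

j = 0, so swapping arr[0] with arr[j] leaves the pivot at position 0: [2, 25, 23, 30, 16, 11, 5]
Pivot position: 0

After partitioning with pivot 2, the array becomes [2, 25, 23, 30, 16, 11, 5]. The pivot is placed at index 0. All elements to the left of the pivot are <= 2, and all elements to the right are > 2.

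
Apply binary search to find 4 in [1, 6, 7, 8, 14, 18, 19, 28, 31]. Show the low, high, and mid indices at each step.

Binary search for 4 in [1, 6, 7, 8, 14, 18, 19, 28, 31]:

lo=0, hi=8, mid=4, arr[mid]=14 -> 14 > 4, search left half
lo=0, hi=3, mid=1, arr[mid]=6 -> 6 > 4, search left half
lo=0, hi=0, mid=0, arr[mid]=1 -> 1 < 4, search right half
lo=1 > hi=0, target 4 not found

Binary search determines that 4 is not in the array after 3 comparisons. The search space was exhausted without finding the target.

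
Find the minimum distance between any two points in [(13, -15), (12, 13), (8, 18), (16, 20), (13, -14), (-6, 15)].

Computing all pairwise distances among 6 points:

d((13, -15), (12, 13)) = 28.0179
d((13, -15), (8, 18)) = 33.3766
d((13, -15), (16, 20)) = 35.1283
d((13, -15), (13, -14)) = 1.0 <-- minimum
d((13, -15), (-6, 15)) = 35.5106
d((12, 13), (8, 18)) = 6.4031
d((12, 13), (16, 20)) = 8.0623
d((12, 13), (13, -14)) = 27.0185
d((12, 13), (-6, 15)) = 18.1108
d((8, 18), (16, 20)) = 8.2462
d((8, 18), (13, -14)) = 32.3883
d((8, 18), (-6, 15)) = 14.3178
d((16, 20), (13, -14)) = 34.1321
d((16, 20), (-6, 15)) = 22.561
d((13, -14), (-6, 15)) = 34.6699

Closest pair: (13, -15) and (13, -14) with distance 1.0

The closest pair is (13, -15) and (13, -14) with Euclidean distance 1.0. For 6 points, brute-force pairwise comparison is shown above. For large n, the divide-and-conquer algorithm (sort by x, recurse on halves, check the dividing strip) achieves O(n log n).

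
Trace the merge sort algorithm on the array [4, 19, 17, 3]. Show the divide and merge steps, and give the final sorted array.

Merge sort trace:

Split: [4, 19, 17, 3] -> [4, 19] and [17, 3]
  Split: [4, 19] -> [4] and [19]
  Merge: [4] + [19] -> [4, 19]
  Split: [17, 3] -> [17] and [3]
  Merge: [17] + [3] -> [3, 17]
Merge: [4, 19] + [3, 17] -> [3, 4, 17, 19]

Final sorted array: [3, 4, 17, 19]

The merge sort proceeds by recursively splitting the array and merging sorted halves.
After all merges, the sorted array is [3, 4, 17, 19].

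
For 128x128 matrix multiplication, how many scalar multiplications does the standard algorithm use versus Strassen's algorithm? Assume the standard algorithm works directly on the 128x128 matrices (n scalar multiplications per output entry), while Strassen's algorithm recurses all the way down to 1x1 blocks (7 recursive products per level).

Matrix multiplication for 128x128 matrices:

Standard algorithm: 128^3 = 2097152 multiplications
Strassen's algorithm: 7^(log2(128)) = 7^7 = 823543 multiplications
Savings: 2097152 - 823543 = 1273609 multiplications

Standard: 2097152 multiplications (128^3). Strassen: 823543 multiplications (7^7). Strassen reduces 8 recursive multiplications to 7 at each level.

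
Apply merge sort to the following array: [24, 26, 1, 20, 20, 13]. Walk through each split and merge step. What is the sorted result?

Merge sort trace:

Split: [24, 26, 1, 20, 20, 13] -> [24, 26, 1] and [20, 20, 13]
  Split: [24, 26, 1] -> [24] and [26, 1]
    Split: [26, 1] -> [26] and [1]
    Merge: [26] + [1] -> [1, 26]
  Merge: [24] + [1, 26] -> [1, 24, 26]
  Split: [20, 20, 13] -> [20] and [20, 13]
    Split: [20, 13] -> [20] and [13]
    Merge: [20] + [13] -> [13, 20]
  Merge: [20] + [13, 20] -> [13, 20, 20]
Merge: [1, 24, 26] + [13, 20, 20] -> [1, 13, 20, 20, 24, 26]

Final sorted array: [1, 13, 20, 20, 24, 26]

The merge sort proceeds by recursively splitting the array and merging sorted halves.
After all merges, the sorted array is [1, 13, 20, 20, 24, 26].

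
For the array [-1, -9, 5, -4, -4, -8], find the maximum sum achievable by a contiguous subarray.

Using Kadane's algorithm on [-1, -9, 5, -4, -4, -8]:

Scanning through the array:
Position 1 (value -9): max_ending_here = -9, max_so_far = -1
Position 2 (value 5): max_ending_here = 5, max_so_far = 5
Position 3 (value -4): max_ending_here = 1, max_so_far = 5
Position 4 (value -4): max_ending_here = -3, max_so_far = 5
Position 5 (value -8): max_ending_here = -8, max_so_far = 5

Maximum subarray: [5]
Maximum sum: 5

The maximum subarray is [5] with sum 5. This subarray runs from index 2 to index 2.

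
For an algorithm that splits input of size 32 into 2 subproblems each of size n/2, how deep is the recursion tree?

For divide and conquer with division factor 2:

Problem sizes at each level:
Level 0: 32
Level 1: 16
Level 2: 8
Level 3: 4
Level 4: 2
Level 5: 1

The root is level 0 and the size-1 base case is level 5 (the tree spans levels 0 through 5, i.e. 6 levels counting the root), so the depth is the number of divisions: log_2(32) = 5

The recursion tree depth is log_2(32) = 5. At each level, the problem size is divided by 2, so it takes 5 divisions to reduce to a base case of size 1. The algorithm makes 2 recursive calls at each level.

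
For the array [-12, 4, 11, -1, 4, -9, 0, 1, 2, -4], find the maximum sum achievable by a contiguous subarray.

Using Kadane's algorithm on [-12, 4, 11, -1, 4, -9, 0, 1, 2, -4]:

Scanning through the array:
Position 1 (value 4): max_ending_here = 4, max_so_far = 4
Position 2 (value 11): max_ending_here = 15, max_so_far = 15
Position 3 (value -1): max_ending_here = 14, max_so_far = 15
Position 4 (value 4): max_ending_here = 18, max_so_far = 18
Position 5 (value -9): max_ending_here = 9, max_so_far = 18
Position 6 (value 0): max_ending_here = 9, max_so_far = 18
Position 7 (value 1): max_ending_here = 10, max_so_far = 18
Position 8 (value 2): max_ending_here = 12, max_so_far = 18
Position 9 (value -4): max_ending_here = 8, max_so_far = 18

Maximum subarray: [4, 11, -1, 4]
Maximum sum: 18

The maximum subarray is [4, 11, -1, 4] with sum 18. This subarray runs from index 1 to index 4.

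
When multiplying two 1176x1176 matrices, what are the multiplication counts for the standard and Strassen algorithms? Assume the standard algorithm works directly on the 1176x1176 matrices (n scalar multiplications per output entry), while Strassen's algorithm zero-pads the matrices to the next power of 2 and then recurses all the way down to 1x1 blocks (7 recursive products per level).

Matrix multiplication for 1176x1176 matrices:

Strassen's algorithm requires power-of-2 dimensions. Pad 1176x1176 to 2048x2048 (next power of 2).

Standard algorithm: 1176^3 = 1626379776 multiplications
Strassen's algorithm: 7^(log2(2048)) = 7^11 = 1977326743 multiplications
Difference: 1626379776 - 1977326743 = -350946967 (Strassen uses MORE here due to padding overhead — for small or just-over-power-of-2 n, padding can outweigh the per-level savings)

Standard: 1626379776 multiplications (1176^3). Strassen: 1977326743 multiplications (7^11, after padding to 2048x2048). Strassen reduces 8 recursive multiplications to 7 at each level.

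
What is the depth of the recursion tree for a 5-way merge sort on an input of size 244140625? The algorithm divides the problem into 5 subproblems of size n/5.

For divide and conquer with division factor 5:

Problem sizes at each level:
Level 0: 244140625
Level 1: 48828125
Level 2: 9765625
Level 3: 1953125
Level 4: 390625
Level 5: 78125
Level 6: 15625
Level 7: 3125
Level 8: 625
Level 9: 125
Level 10: 25
Level 11: 5
Level 12: 1

The root is level 0 and the size-1 base case is level 12 (the tree spans levels 0 through 12, i.e. 13 levels counting the root), so the depth is the number of divisions: log_5(244140625) = 12

The recursion tree depth is log_5(244140625) = 12. At each level, the problem size is divided by 5, so it takes 12 divisions to reduce to a base case of size 1. The algorithm makes 5 recursive calls at each level.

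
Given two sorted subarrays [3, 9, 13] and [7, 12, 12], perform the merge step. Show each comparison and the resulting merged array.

Merging process:

Compare 3 vs 7: take 3 from left. Merged: [3]
Compare 9 vs 7: take 7 from right. Merged: [3, 7]
Compare 9 vs 12: take 9 from left. Merged: [3, 7, 9]
Compare 13 vs 12: take 12 from right. Merged: [3, 7, 9, 12]
Compare 13 vs 12: take 12 from right. Merged: [3, 7, 9, 12, 12]
Append remaining from left: [13]. Merged: [3, 7, 9, 12, 12, 13]

Final merged array: [3, 7, 9, 12, 12, 13]
Total comparisons: 5

The merged array is [3, 7, 9, 12, 12, 13], requiring 5 comparisons. The merge step runs in O(n) time where n is the total number of elements.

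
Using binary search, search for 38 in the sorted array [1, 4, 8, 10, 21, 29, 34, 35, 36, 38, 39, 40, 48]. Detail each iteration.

Binary search for 38 in [1, 4, 8, 10, 21, 29, 34, 35, 36, 38, 39, 40, 48]:

lo=0, hi=12, mid=6, arr[mid]=34 -> 34 < 38, search right half
lo=7, hi=12, mid=9, arr[mid]=38 -> Found target at index 9!

Binary search finds 38 at index 9 after 2 comparisons. The search repeatedly halves the search space by comparing with the middle element.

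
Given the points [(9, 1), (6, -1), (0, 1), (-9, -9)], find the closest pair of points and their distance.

Computing all pairwise distances among 4 points:

d((9, 1), (6, -1)) = 3.6056 <-- minimum
d((9, 1), (0, 1)) = 9.0
d((9, 1), (-9, -9)) = 20.5913
d((6, -1), (0, 1)) = 6.3246
d((6, -1), (-9, -9)) = 17.0
d((0, 1), (-9, -9)) = 13.4536

Closest pair: (9, 1) and (6, -1) with distance 3.6056

The closest pair is (9, 1) and (6, -1) with Euclidean distance 3.6056. For 4 points, brute-force pairwise comparison is shown above. For large n, the divide-and-conquer algorithm (sort by x, recurse on halves, check the dividing strip) achieves O(n log n).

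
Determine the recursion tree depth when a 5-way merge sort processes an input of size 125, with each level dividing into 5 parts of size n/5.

For divide and conquer with division factor 5:

Problem sizes at each level:
Level 0: 125
Level 1: 25
Level 2: 5
Level 3: 1

The root is level 0 and the size-1 base case is level 3 (the tree spans levels 0 through 3, i.e. 4 levels counting the root), so the depth is the number of divisions: log_5(125) = 3

The recursion tree depth is log_5(125) = 3. At each level, the problem size is divided by 5, so it takes 3 divisions to reduce to a base case of size 1. The algorithm makes 5 recursive calls at each level.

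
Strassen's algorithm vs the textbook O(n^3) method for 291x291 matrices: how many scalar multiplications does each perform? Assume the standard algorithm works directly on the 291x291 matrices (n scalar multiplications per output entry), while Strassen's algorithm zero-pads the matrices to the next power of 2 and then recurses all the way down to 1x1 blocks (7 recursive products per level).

Matrix multiplication for 291x291 matrices:

Strassen's algorithm requires power-of-2 dimensions. Pad 291x291 to 512x512 (next power of 2).

Standard algorithm: 291^3 = 24642171 multiplications
Strassen's algorithm: 7^(log2(512)) = 7^9 = 40353607 multiplications
Difference: 24642171 - 40353607 = -15711436 (Strassen uses MORE here due to padding overhead — for small or just-over-power-of-2 n, padding can outweigh the per-level savings)

Standard: 24642171 multiplications (291^3). Strassen: 40353607 multiplications (7^9, after padding to 512x512). Strassen reduces 8 recursive multiplications to 7 at each level.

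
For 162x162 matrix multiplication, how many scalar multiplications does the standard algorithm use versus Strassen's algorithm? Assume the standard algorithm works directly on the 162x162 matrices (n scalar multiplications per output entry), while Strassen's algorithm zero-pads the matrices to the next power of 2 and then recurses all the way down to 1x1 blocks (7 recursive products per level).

Matrix multiplication for 162x162 matrices:

Strassen's algorithm requires power-of-2 dimensions. Pad 162x162 to 256x256 (next power of 2).

Standard algorithm: 162^3 = 4251528 multiplications
Strassen's algorithm: 7^(log2(256)) = 7^8 = 5764801 multiplications
Difference: 4251528 - 5764801 = -1513273 (Strassen uses MORE here due to padding overhead — for small or just-over-power-of-2 n, padding can outweigh the per-level savings)

Standard: 4251528 multiplications (162^3). Strassen: 5764801 multiplications (7^8, after padding to 256x256). Strassen reduces 8 recursive multiplications to 7 at each level.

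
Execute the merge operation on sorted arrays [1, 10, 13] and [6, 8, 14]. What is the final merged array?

Merging process:

Compare 1 vs 6: take 1 from left. Merged: [1]
Compare 10 vs 6: take 6 from right. Merged: [1, 6]
Compare 10 vs 8: take 8 from right. Merged: [1, 6, 8]
Compare 10 vs 14: take 10 from left. Merged: [1, 6, 8, 10]
Compare 13 vs 14: take 13 from left. Merged: [1, 6, 8, 10, 13]
Append remaining from right: [14]. Merged: [1, 6, 8, 10, 13, 14]

Final merged array: [1, 6, 8, 10, 13, 14]
Total comparisons: 5

The merged array is [1, 6, 8, 10, 13, 14], requiring 5 comparisons. The merge step runs in O(n) time where n is the total number of elements.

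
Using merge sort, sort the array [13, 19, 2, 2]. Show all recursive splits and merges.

Merge sort trace:

Split: [13, 19, 2, 2] -> [13, 19] and [2, 2]
  Split: [13, 19] -> [13] and [19]
  Merge: [13] + [19] -> [13, 19]
  Split: [2, 2] -> [2] and [2]
  Merge: [2] + [2] -> [2, 2]
Merge: [13, 19] + [2, 2] -> [2, 2, 13, 19]

Final sorted array: [2, 2, 13, 19]

The merge sort proceeds by recursively splitting the array and merging sorted halves.
After all merges, the sorted array is [2, 2, 13, 19].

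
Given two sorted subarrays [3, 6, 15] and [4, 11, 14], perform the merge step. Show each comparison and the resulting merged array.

Merging process:

Compare 3 vs 4: take 3 from left. Merged: [3]
Compare 6 vs 4: take 4 from right. Merged: [3, 4]
Compare 6 vs 11: take 6 from left. Merged: [3, 4, 6]
Compare 15 vs 11: take 11 from right. Merged: [3, 4, 6, 11]
Compare 15 vs 14: take 14 from right. Merged: [3, 4, 6, 11, 14]
Append remaining from left: [15]. Merged: [3, 4, 6, 11, 14, 15]

Final merged array: [3, 4, 6, 11, 14, 15]
Total comparisons: 5

The merged array is [3, 4, 6, 11, 14, 15], requiring 5 comparisons. The merge step runs in O(n) time where n is the total number of elements.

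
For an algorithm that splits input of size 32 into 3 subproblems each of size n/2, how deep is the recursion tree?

For divide and conquer with division factor 2:

Problem sizes at each level:
Level 0: 32
Level 1: 16
Level 2: 8
Level 3: 4
Level 4: 2
Level 5: 1

The root is level 0 and the size-1 base case is level 5 (the tree spans levels 0 through 5, i.e. 6 levels counting the root), so the depth is the number of divisions: log_2(32) = 5

The recursion tree depth is log_2(32) = 5. At each level, the problem size is divided by 2, so it takes 5 divisions to reduce to a base case of size 1. The algorithm makes 3 recursive calls at each level.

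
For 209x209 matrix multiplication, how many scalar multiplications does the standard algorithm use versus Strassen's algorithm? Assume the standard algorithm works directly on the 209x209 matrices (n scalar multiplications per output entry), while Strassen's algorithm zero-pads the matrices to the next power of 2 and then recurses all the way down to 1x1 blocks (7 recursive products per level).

Matrix multiplication for 209x209 matrices:

Strassen's algorithm requires power-of-2 dimensions. Pad 209x209 to 256x256 (next power of 2).

Standard algorithm: 209^3 = 9129329 multiplications
Strassen's algorithm: 7^(log2(256)) = 7^8 = 5764801 multiplications
Savings: 9129329 - 5764801 = 3364528 multiplications

Standard: 9129329 multiplications (209^3). Strassen: 5764801 multiplications (7^8, after padding to 256x256). Strassen reduces 8 recursive multiplications to 7 at each level.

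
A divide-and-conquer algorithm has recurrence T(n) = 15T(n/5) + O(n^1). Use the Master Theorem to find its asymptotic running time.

Master Theorem for T(n) = 15T(n/5) + O(n^1):

a = 15, b = 5, c = 1
log_b(a) = log_5(15) = 1.6826

Case 1: c = 1 < log_5(15) = 1.6826
T(n) = O(n^(log_5 15))

For T(n) = 15T(n/5) + O(n^1): log_5(15) = 1.6826. This is Case 1 of the Master Theorem (c < log_b(a), work dominated by leaves), giving O(n^(log_5 15)).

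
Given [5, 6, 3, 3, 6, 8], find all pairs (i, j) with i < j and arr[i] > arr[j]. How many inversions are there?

Finding inversions in [5, 6, 3, 3, 6, 8]:

(0, 2): arr[0]=5 > arr[2]=3
(0, 3): arr[0]=5 > arr[3]=3
(1, 2): arr[1]=6 > arr[2]=3
(1, 3): arr[1]=6 > arr[3]=3

Total inversions: 4

The array has 4 inversion(s): (0,2), (0,3), (1,2), (1,3). Each pair (i,j) satisfies i < j and arr[i] > arr[j].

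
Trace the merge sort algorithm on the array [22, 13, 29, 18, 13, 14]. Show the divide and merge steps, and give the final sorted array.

Merge sort trace:

Split: [22, 13, 29, 18, 13, 14] -> [22, 13, 29] and [18, 13, 14]
  Split: [22, 13, 29] -> [22] and [13, 29]
    Split: [13, 29] -> [13] and [29]
    Merge: [13] + [29] -> [13, 29]
  Merge: [22] + [13, 29] -> [13, 22, 29]
  Split: [18, 13, 14] -> [18] and [13, 14]
    Split: [13, 14] -> [13] and [14]
    Merge: [13] + [14] -> [13, 14]
  Merge: [18] + [13, 14] -> [13, 14, 18]
Merge: [13, 22, 29] + [13, 14, 18] -> [13, 13, 14, 18, 22, 29]

Final sorted array: [13, 13, 14, 18, 22, 29]

The merge sort proceeds by recursively splitting the array and merging sorted halves.
After all merges, the sorted array is [13, 13, 14, 18, 22, 29].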